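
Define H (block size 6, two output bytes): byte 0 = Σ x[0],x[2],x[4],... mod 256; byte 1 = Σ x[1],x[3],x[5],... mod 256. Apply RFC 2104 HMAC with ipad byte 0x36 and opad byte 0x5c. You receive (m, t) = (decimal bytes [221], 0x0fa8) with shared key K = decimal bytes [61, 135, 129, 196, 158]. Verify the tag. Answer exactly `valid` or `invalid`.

Key decimal bytes [61, 135, 129, 196, 158] = 3d 87 81 c4 9e is 5 bytes ≤ B = 6; zero-pad to 6 bytes: K' = 3d 87 81 c4 9e 00.
K' ⊕ ipad = 0b b1 b7 f2 a8 36; K' ⊕ opad = 61 db dd 98 c2 5c.
Inner hash: even-index sum = 583 mod 256 = 71; odd-index sum = 473 mod 256 = 217 → 47 d9.
Outer hash (recomputed tag): even-index sum = 583 mod 256 = 71; odd-index sum = 680 mod 256 = 168 → 47 a8.
Recomputed tag = 47a8; claimed = 0fa8 → mismatch.

invalid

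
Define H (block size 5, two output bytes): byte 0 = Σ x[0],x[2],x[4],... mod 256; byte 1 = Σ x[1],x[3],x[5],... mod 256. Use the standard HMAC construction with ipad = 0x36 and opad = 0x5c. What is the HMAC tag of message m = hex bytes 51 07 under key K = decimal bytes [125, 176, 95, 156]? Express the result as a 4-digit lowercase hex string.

Key decimal bytes [125, 176, 95, 156] = 7d b0 5f 9c is 4 bytes ≤ B = 5; zero-pad to 5 bytes: K' = 7d b0 5f 9c 00.
K' ⊕ ipad = 4b 86 69 aa 36.  K' ⊕ opad = 21 ec 03 c0 5c.
Inner input = (K'⊕ipad) ∥ m = 4b 86 69 aa 36 ∥ 51 07.
Inner hash: even-index sum = 241 mod 256 = 241; odd-index sum = 385 mod 256 = 129 → f1 81.
Outer input = (K'⊕opad) ∥ inner = 21 ec 03 c0 5c ∥ f1 81.
Outer hash (tag): even-index sum = 257 mod 256 = 1; odd-index sum = 669 mod 256 = 157 → 01 9d.

019d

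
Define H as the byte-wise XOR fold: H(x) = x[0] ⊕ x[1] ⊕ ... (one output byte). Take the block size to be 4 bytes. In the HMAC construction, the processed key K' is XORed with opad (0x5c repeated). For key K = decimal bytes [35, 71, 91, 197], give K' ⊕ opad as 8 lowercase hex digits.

7f1b0799

Key decimal bytes [35, 71, 91, 197] = 23 47 5b c5 is exactly B = 4 bytes: K' = 23 47 5b c5.
XOR each byte with 0x5c: 23⊕5c=7f, 47⊕5c=1b, 5b⊕5c=07, c5⊕5c=99.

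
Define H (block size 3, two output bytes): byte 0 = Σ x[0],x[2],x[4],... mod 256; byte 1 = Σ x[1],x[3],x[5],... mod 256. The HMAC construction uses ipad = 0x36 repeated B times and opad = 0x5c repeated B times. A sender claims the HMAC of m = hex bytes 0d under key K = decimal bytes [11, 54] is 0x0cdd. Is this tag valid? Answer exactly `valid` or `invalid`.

Key decimal bytes [11, 54] = 0b 36 is 2 bytes ≤ B = 3; zero-pad to 3 bytes: K' = 0b 36 00.
K' ⊕ ipad = 3d 00 36; K' ⊕ opad = 57 6a 5c.
Inner hash: even-index sum = 115 mod 256 = 115; odd-index sum = 13 mod 256 = 13 → 73 0d.
Outer hash (recomputed tag): even-index sum = 192 mod 256 = 192; odd-index sum = 221 mod 256 = 221 → c0 dd.
Recomputed tag = c0dd; claimed = 0cdd → mismatch.

invalid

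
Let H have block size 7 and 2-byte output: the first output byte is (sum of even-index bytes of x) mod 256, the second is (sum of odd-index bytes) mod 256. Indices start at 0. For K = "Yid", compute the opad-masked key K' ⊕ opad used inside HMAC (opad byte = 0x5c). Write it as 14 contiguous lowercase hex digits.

Key "Yid" = 59 69 64 is 3 bytes ≤ B = 7; zero-pad to 7 bytes: K' = 59 69 64 00 00 00 00.
XOR each byte with 0x5c: 59⊕5c=05, 69⊕5c=35, 64⊕5c=38, 00⊕5c=5c, 00⊕5c=5c, 00⊕5c=5c, 00⊕5c=5c.

0535385c5c5c5c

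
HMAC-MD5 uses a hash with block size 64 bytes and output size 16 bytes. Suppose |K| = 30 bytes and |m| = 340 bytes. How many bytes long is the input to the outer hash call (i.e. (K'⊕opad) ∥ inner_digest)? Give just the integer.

Key is 30 ≤ 64 bytes, zero-padded: |K'| = 64.
Outer input = (K'⊕opad) ∥ H(inner) → 64 + 16 = 80 bytes.

80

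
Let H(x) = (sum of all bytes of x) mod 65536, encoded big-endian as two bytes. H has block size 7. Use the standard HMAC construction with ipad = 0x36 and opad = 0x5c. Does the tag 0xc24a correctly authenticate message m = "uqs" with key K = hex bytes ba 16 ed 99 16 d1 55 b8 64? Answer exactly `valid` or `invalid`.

invalid

Key hex bytes ba 16 ed 99 16 d1 55 b8 64 is 9 bytes > B = 7, so hash it first: H(key) = 04 ae, then zero-pad to 7 bytes: K' = 04 ae 00 00 00 00 00.
K' ⊕ ipad = 32 98 36 36 36 36 36; K' ⊕ opad = 58 f2 5c 5c 5c 5c 5c.
Inner hash: sum = 50+152+54+54+54+54+54+117+113+115 = 817 → 03 31.
Outer hash (recomputed tag): sum = 88+242+92+92+92+92+92+3+49 = 842 → 03 4a.
Recomputed tag = 034a; claimed = c24a → mismatch.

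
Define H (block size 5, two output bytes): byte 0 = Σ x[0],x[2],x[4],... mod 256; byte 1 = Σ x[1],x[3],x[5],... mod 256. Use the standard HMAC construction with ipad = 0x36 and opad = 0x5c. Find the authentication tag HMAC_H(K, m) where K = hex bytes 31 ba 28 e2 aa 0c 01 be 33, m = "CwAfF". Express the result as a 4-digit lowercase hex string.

73e0

Key hex bytes 31 ba 28 e2 aa 0c 01 be 33 is 9 bytes > B = 5, so hash it first: H(key) = 37 66, then zero-pad to 5 bytes: K' = 37 66 00 00 00.
K' ⊕ ipad = 01 50 36 36 36.  K' ⊕ opad = 6b 3a 5c 5c 5c.
Inner input = (K'⊕ipad) ∥ m = 01 50 36 36 36 ∥ 43 77 41 66 46.
Inner hash: even-index sum = 330 mod 256 = 74; odd-index sum = 336 mod 256 = 80 → 4a 50.
Outer input = (K'⊕opad) ∥ inner = 6b 3a 5c 5c 5c ∥ 4a 50.
Outer hash (tag): even-index sum = 371 mod 256 = 115; odd-index sum = 224 mod 256 = 224 → 73 e0.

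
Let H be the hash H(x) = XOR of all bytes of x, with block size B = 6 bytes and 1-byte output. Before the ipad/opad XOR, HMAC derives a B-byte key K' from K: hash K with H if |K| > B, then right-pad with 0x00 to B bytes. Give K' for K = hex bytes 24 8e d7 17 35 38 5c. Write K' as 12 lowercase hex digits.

3b0000000000

|K| = 7 > B = 6, so first hash the key.
H(K): XOR 24⊕8e⊕d7⊕17⊕35⊕38⊕5c = 3b.
Zero-pad H(K) = 3b to 6 bytes: K' = 3b 00 00 00 00 00.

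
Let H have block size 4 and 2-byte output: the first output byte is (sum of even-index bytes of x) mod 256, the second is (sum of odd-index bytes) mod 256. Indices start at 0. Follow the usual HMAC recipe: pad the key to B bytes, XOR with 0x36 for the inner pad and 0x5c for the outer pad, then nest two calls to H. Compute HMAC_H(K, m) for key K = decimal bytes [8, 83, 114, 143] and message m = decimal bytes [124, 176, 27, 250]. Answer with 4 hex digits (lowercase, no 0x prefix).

Key decimal bytes [8, 83, 114, 143] = 08 53 72 8f is exactly B = 4 bytes: K' = 08 53 72 8f.
K' ⊕ ipad = 3e 65 44 b9.  K' ⊕ opad = 54 0f 2e d3.
Inner input = (K'⊕ipad) ∥ m = 3e 65 44 b9 ∥ 7c b0 1b fa.
Inner hash: even-index sum = 281 mod 256 = 25; odd-index sum = 712 mod 256 = 200 → 19 c8.
Outer input = (K'⊕opad) ∥ inner = 54 0f 2e d3 ∥ 19 c8.
Outer hash (tag): even-index sum = 155 mod 256 = 155; odd-index sum = 426 mod 256 = 170 → 9b aa.

9baa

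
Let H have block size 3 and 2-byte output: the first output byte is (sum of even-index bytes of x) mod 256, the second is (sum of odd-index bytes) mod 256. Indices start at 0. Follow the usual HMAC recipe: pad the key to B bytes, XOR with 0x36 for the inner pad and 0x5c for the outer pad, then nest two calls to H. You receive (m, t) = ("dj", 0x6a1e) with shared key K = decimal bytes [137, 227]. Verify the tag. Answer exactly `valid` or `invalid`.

Key decimal bytes [137, 227] = 89 e3 is 2 bytes ≤ B = 3; zero-pad to 3 bytes: K' = 89 e3 00.
K' ⊕ ipad = bf d5 36; K' ⊕ opad = d5 bf 5c.
Inner hash: even-index sum = 351 mod 256 = 95; odd-index sum = 313 mod 256 = 57 → 5f 39.
Outer hash (recomputed tag): even-index sum = 362 mod 256 = 106; odd-index sum = 286 mod 256 = 30 → 6a 1e.
Recomputed tag = 6a1e; claimed = 6a1e → match.

valid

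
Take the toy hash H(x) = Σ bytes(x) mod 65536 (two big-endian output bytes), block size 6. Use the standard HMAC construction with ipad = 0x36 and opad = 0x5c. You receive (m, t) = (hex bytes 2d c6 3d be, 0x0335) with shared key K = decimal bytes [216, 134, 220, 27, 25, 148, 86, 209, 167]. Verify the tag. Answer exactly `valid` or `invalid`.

Key decimal bytes [216, 134, 220, 27, 25, 148, 86, 209, 167] = d8 86 dc 1b 19 94 56 d1 a7 is 9 bytes > B = 6, so hash it first: H(key) = 04 d0, then zero-pad to 6 bytes: K' = 04 d0 00 00 00 00.
K' ⊕ ipad = 32 e6 36 36 36 36; K' ⊕ opad = 58 8c 5c 5c 5c 5c.
Inner hash: sum = 50+230+54+54+54+54+45+198+61+190 = 990 → 03 de.
Outer hash (recomputed tag): sum = 88+140+92+92+92+92+3+222 = 821 → 03 35.
Recomputed tag = 0335; claimed = 0335 → match.

valid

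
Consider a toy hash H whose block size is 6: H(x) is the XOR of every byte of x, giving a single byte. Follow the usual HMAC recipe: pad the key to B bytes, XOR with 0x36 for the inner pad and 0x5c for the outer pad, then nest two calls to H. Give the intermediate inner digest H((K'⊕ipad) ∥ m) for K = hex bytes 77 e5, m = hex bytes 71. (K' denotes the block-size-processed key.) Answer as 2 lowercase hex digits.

e3

Key hex bytes 77 e5 is 2 bytes ≤ B = 6; zero-pad to 6 bytes: K' = 77 e5 00 00 00 00.
K' ⊕ ipad = 41 d3 36 36 36 36.
Inner input = 41 d3 36 36 36 36 ∥ 71.
Inner hash: XOR 41⊕d3⊕36⊕36⊕36⊕36⊕71 = e3.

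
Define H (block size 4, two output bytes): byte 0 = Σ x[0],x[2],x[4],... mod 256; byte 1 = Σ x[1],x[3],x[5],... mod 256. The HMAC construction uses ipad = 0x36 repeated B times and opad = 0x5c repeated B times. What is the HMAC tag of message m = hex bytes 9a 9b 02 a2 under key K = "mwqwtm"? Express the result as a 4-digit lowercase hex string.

a043

Key "mwqwtm" = 6d 77 71 77 74 6d is 6 bytes > B = 4, so hash it first: H(key) = 52 5b, then zero-pad to 4 bytes: K' = 52 5b 00 00.
K' ⊕ ipad = 64 6d 36 36.  K' ⊕ opad = 0e 07 5c 5c.
Inner input = (K'⊕ipad) ∥ m = 64 6d 36 36 ∥ 9a 9b 02 a2.
Inner hash: even-index sum = 310 mod 256 = 54; odd-index sum = 480 mod 256 = 224 → 36 e0.
Outer input = (K'⊕opad) ∥ inner = 0e 07 5c 5c ∥ 36 e0.
Outer hash (tag): even-index sum = 160 mod 256 = 160; odd-index sum = 323 mod 256 = 67 → a0 43.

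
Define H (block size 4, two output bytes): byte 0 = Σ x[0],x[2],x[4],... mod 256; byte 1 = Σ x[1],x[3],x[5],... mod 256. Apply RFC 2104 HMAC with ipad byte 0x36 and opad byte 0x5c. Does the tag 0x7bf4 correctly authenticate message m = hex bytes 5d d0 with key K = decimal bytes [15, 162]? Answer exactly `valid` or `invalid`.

Key decimal bytes [15, 162] = 0f a2 is 2 bytes ≤ B = 4; zero-pad to 4 bytes: K' = 0f a2 00 00.
K' ⊕ ipad = 39 94 36 36; K' ⊕ opad = 53 fe 5c 5c.
Inner hash: even-index sum = 204 mod 256 = 204; odd-index sum = 410 mod 256 = 154 → cc 9a.
Outer hash (recomputed tag): even-index sum = 379 mod 256 = 123; odd-index sum = 500 mod 256 = 244 → 7b f4.
Recomputed tag = 7bf4; claimed = 7bf4 → match.

valid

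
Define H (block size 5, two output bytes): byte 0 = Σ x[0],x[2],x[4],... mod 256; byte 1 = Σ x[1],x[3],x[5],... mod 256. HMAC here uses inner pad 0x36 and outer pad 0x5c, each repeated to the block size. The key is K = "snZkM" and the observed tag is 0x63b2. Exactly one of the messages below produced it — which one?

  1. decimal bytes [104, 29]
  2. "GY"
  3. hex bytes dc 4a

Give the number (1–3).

Key "snZkM" = 73 6e 5a 6b 4d is exactly B = 5 bytes: K' = 73 6e 5a 6b 4d.
K' ⊕ ipad = 45 58 6c 5d 7b; K' ⊕ opad = 2f 32 06 37 11.
m1: inner = H(45 58 6c 5d 7b 68 1d) = 49 1d; tag = H(2f 32 06 37 11 49 1d) = 63b2 ← matches
m2: inner = H(45 58 6c 5d 7b 47 59) = 85 fc; tag = H(2f 32 06 37 11 85 fc) = 42ee
m3: inner = H(45 58 6c 5d 7b dc 4a) = 76 91; tag = H(2f 32 06 37 11 76 91) = d7df

1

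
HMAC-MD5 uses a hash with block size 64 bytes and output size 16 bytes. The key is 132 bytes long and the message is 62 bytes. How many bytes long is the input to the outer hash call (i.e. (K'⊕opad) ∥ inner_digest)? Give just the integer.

80

Key is 132 > 64 bytes, so it is hashed to 16 bytes then zero-padded to 64: |K'| = 64.
Outer input = (K'⊕opad) ∥ H(inner) → 64 + 16 = 80 bytes.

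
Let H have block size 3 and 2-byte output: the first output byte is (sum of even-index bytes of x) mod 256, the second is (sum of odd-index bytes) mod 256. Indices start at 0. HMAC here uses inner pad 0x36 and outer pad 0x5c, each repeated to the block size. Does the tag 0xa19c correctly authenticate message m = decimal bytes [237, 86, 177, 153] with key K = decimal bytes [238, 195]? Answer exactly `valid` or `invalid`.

valid

Key decimal bytes [238, 195] = ee c3 is 2 bytes ≤ B = 3; zero-pad to 3 bytes: K' = ee c3 00.
K' ⊕ ipad = d8 f5 36; K' ⊕ opad = b2 9f 5c.
Inner hash: even-index sum = 509 mod 256 = 253; odd-index sum = 659 mod 256 = 147 → fd 93.
Outer hash (recomputed tag): even-index sum = 417 mod 256 = 161; odd-index sum = 412 mod 256 = 156 → a1 9c.
Recomputed tag = a19c; claimed = a19c → match.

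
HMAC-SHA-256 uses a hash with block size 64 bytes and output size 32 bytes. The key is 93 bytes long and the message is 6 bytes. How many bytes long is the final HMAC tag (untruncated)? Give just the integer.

32

The tag is one SHA-256 digest: 32 bytes.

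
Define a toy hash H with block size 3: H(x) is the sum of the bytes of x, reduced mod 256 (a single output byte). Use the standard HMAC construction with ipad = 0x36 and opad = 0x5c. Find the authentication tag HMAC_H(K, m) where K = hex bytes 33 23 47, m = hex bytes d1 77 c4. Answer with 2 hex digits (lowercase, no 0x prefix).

a0

Key hex bytes 33 23 47 is exactly B = 3 bytes: K' = 33 23 47.
K' ⊕ ipad = 05 15 71.  K' ⊕ opad = 6f 7f 1b.
Inner input = (K'⊕ipad) ∥ m = 05 15 71 ∥ d1 77 c4.
Inner hash: sum = 5+21+113+209+119+196 = 663; mod 256 = 151 → 97.
Outer input = (K'⊕opad) ∥ inner = 6f 7f 1b ∥ 97.
Outer hash (tag): sum = 111+127+27+151 = 416; mod 256 = 160 → a0.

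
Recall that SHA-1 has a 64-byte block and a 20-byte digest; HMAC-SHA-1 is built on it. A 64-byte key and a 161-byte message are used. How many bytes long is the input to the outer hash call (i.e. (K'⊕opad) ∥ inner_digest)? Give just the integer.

84

Key is 64 ≤ 64 bytes, zero-padded: |K'| = 64.
Outer input = (K'⊕opad) ∥ H(inner) → 64 + 20 = 84 bytes.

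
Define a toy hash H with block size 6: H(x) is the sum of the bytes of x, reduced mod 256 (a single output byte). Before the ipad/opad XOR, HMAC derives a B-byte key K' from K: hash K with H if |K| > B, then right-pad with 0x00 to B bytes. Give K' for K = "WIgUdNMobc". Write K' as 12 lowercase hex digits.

8f0000000000

|K| = 10 > B = 6, so first hash the key.
H(K): sum = 87+73+103+85+100+78+77+111+98+99 = 911; mod 256 = 143 → 8f.
Zero-pad H(K) = 8f to 6 bytes: K' = 8f 00 00 00 00 00.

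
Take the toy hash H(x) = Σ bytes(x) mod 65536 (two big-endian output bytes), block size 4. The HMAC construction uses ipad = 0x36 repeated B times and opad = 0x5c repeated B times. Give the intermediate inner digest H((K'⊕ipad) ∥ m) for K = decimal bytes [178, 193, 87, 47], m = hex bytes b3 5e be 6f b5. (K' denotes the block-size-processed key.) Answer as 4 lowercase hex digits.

Key decimal bytes [178, 193, 87, 47] = b2 c1 57 2f is exactly B = 4 bytes: K' = b2 c1 57 2f.
K' ⊕ ipad = 84 f7 61 19.
Inner input = 84 f7 61 19 ∥ b3 5e be 6f b5.
Inner hash: sum = 132+247+97+25+179+94+190+111+181 = 1256 → 04 e8.

04e8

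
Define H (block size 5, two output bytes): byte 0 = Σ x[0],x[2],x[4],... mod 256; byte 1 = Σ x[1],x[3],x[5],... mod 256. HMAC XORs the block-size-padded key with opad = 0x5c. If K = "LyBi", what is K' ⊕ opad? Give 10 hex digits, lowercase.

10251e355c

Key "LyBi" = 4c 79 42 69 is 4 bytes ≤ B = 5; zero-pad to 5 bytes: K' = 4c 79 42 69 00.
XOR each byte with 0x5c: 4c⊕5c=10, 79⊕5c=25, 42⊕5c=1e, 69⊕5c=35, 00⊕5c=5c.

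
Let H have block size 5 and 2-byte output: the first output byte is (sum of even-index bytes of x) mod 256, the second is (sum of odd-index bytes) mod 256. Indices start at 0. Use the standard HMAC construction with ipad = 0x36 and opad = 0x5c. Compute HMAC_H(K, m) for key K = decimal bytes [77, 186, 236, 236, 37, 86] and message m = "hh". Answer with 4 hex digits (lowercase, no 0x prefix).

Key decimal bytes [77, 186, 236, 236, 37, 86] = 4d ba ec ec 25 56 is 6 bytes > B = 5, so hash it first: H(key) = 5e fc, then zero-pad to 5 bytes: K' = 5e fc 00 00 00.
K' ⊕ ipad = 68 ca 36 36 36.  K' ⊕ opad = 02 a0 5c 5c 5c.
Inner input = (K'⊕ipad) ∥ m = 68 ca 36 36 36 ∥ 68 68.
Inner hash: even-index sum = 316 mod 256 = 60; odd-index sum = 360 mod 256 = 104 → 3c 68.
Outer input = (K'⊕opad) ∥ inner = 02 a0 5c 5c 5c ∥ 3c 68.
Outer hash (tag): even-index sum = 290 mod 256 = 34; odd-index sum = 312 mod 256 = 56 → 22 38.

2238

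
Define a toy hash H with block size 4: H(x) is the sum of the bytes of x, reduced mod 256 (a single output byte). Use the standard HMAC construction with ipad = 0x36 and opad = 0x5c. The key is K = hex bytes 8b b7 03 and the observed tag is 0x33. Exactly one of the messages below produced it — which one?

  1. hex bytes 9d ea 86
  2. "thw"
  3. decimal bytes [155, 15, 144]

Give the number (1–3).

Key hex bytes 8b b7 03 is 3 bytes ≤ B = 4; zero-pad to 4 bytes: K' = 8b b7 03 00.
K' ⊕ ipad = bd 81 35 36; K' ⊕ opad = d7 eb 5f 5c.
m1: inner = H(bd 81 35 36 9d ea 86) = b6; tag = H(d7 eb 5f 5c b6) = 33 ← matches
m2: inner = H(bd 81 35 36 74 68 77) = fc; tag = H(d7 eb 5f 5c fc) = 79
m3: inner = H(bd 81 35 36 9b 0f 90) = e3; tag = H(d7 eb 5f 5c e3) = 60

1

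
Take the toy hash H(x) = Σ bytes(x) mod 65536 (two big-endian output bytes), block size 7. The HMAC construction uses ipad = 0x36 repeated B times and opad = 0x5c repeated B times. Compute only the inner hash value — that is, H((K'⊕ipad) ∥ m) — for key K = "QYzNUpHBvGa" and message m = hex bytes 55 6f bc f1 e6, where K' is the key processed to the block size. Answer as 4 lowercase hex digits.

Key "QYzNUpHBvGa" = 51 59 7a 4e 55 70 48 42 76 47 61 is 11 bytes > B = 7, so hash it first: H(key) = 03 df, then zero-pad to 7 bytes: K' = 03 df 00 00 00 00 00.
K' ⊕ ipad = 35 e9 36 36 36 36 36.
Inner input = 35 e9 36 36 36 36 36 ∥ 55 6f bc f1 e6.
Inner hash: sum = 53+233+54+54+54+54+54+85+111+188+241+230 = 1411 → 05 83.

0583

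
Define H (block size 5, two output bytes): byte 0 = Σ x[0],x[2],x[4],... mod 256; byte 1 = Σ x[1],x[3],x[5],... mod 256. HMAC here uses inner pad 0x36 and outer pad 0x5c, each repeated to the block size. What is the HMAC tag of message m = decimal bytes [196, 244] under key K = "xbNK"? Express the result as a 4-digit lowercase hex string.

2745

Key "xbNK" = 78 62 4e 4b is 4 bytes ≤ B = 5; zero-pad to 5 bytes: K' = 78 62 4e 4b 00.
K' ⊕ ipad = 4e 54 78 7d 36.  K' ⊕ opad = 24 3e 12 17 5c.
Inner input = (K'⊕ipad) ∥ m = 4e 54 78 7d 36 ∥ c4 f4.
Inner hash: even-index sum = 496 mod 256 = 240; odd-index sum = 405 mod 256 = 149 → f0 95.
Outer input = (K'⊕opad) ∥ inner = 24 3e 12 17 5c ∥ f0 95.
Outer hash (tag): even-index sum = 295 mod 256 = 39; odd-index sum = 325 mod 256 = 69 → 27 45.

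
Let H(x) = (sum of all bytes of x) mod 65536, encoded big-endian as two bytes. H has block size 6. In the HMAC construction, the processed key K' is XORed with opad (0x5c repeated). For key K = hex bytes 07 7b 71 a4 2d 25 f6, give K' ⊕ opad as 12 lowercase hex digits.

5e835c5c5c5c

Key hex bytes 07 7b 71 a4 2d 25 f6 is 7 bytes > B = 6, so hash it first: H(key) = 02 df, then zero-pad to 6 bytes: K' = 02 df 00 00 00 00.
XOR each byte with 0x5c: 02⊕5c=5e, df⊕5c=83, 00⊕5c=5c, 00⊕5c=5c, 00⊕5c=5c, 00⊕5c=5c.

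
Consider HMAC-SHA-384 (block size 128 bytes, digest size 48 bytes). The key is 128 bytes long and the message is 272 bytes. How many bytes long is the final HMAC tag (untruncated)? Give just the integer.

48

The tag is one SHA-384 digest: 48 bytes.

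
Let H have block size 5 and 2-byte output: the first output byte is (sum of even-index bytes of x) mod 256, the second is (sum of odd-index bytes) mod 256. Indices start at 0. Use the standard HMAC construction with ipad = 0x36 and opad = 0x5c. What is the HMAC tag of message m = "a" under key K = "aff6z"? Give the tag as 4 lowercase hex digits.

Key "aff6z" = 61 66 66 36 7a is exactly B = 5 bytes: K' = 61 66 66 36 7a.
K' ⊕ ipad = 57 50 50 00 4c.  K' ⊕ opad = 3d 3a 3a 6a 26.
Inner input = (K'⊕ipad) ∥ m = 57 50 50 00 4c ∥ 61.
Inner hash: even-index sum = 243 mod 256 = 243; odd-index sum = 177 mod 256 = 177 → f3 b1.
Outer input = (K'⊕opad) ∥ inner = 3d 3a 3a 6a 26 ∥ f3 b1.
Outer hash (tag): even-index sum = 334 mod 256 = 78; odd-index sum = 407 mod 256 = 151 → 4e 97.

4e97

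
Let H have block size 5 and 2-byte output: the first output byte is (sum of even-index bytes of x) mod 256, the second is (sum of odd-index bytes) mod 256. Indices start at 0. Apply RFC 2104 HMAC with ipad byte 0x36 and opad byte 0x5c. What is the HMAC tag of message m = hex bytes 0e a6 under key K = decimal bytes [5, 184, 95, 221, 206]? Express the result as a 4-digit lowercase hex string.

Key decimal bytes [5, 184, 95, 221, 206] = 05 b8 5f dd ce is exactly B = 5 bytes: K' = 05 b8 5f dd ce.
K' ⊕ ipad = 33 8e 69 eb f8.  K' ⊕ opad = 59 e4 03 81 92.
Inner input = (K'⊕ipad) ∥ m = 33 8e 69 eb f8 ∥ 0e a6.
Inner hash: even-index sum = 570 mod 256 = 58; odd-index sum = 391 mod 256 = 135 → 3a 87.
Outer input = (K'⊕opad) ∥ inner = 59 e4 03 81 92 ∥ 3a 87.
Outer hash (tag): even-index sum = 373 mod 256 = 117; odd-index sum = 415 mod 256 = 159 → 75 9f.

759f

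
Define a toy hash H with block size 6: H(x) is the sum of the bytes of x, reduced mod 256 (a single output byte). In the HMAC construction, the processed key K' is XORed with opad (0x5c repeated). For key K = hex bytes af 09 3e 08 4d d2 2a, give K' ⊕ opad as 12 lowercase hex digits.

Key hex bytes af 09 3e 08 4d d2 2a is 7 bytes > B = 6, so hash it first: H(key) = 47, then zero-pad to 6 bytes: K' = 47 00 00 00 00 00.
XOR each byte with 0x5c: 47⊕5c=1b, 00⊕5c=5c, 00⊕5c=5c, 00⊕5c=5c, 00⊕5c=5c, 00⊕5c=5c.

1b5c5c5c5c5c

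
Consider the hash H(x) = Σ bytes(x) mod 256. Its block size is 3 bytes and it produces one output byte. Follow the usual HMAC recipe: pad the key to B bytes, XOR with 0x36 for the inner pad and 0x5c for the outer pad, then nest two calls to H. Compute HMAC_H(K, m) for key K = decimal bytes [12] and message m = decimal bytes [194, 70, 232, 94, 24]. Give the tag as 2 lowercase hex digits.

Key decimal bytes [12] = 0c is 1 byte ≤ B = 3; zero-pad to 3 bytes: K' = 0c 00 00.
K' ⊕ ipad = 3a 36 36.  K' ⊕ opad = 50 5c 5c.
Inner input = (K'⊕ipad) ∥ m = 3a 36 36 ∥ c2 46 e8 5e 18.
Inner hash: sum = 58+54+54+194+70+232+94+24 = 780; mod 256 = 12 → 0c.
Outer input = (K'⊕opad) ∥ inner = 50 5c 5c ∥ 0c.
Outer hash (tag): sum = 80+92+92+12 = 276; mod 256 = 20 → 14.

14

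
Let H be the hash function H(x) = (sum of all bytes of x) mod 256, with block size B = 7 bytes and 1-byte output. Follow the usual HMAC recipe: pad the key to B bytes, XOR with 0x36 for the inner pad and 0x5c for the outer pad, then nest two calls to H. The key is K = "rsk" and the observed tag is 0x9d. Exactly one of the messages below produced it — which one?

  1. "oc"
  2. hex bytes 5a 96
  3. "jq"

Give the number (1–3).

Key "rsk" = 72 73 6b is 3 bytes ≤ B = 7; zero-pad to 7 bytes: K' = 72 73 6b 00 00 00 00.
K' ⊕ ipad = 44 45 5d 36 36 36 36; K' ⊕ opad = 2e 2f 37 5c 5c 5c 5c.
m1: inner = H(44 45 5d 36 36 36 36 6f 63) = 90; tag = H(2e 2f 37 5c 5c 5c 5c 90) = 94
m2: inner = H(44 45 5d 36 36 36 36 5a 96) = ae; tag = H(2e 2f 37 5c 5c 5c 5c ae) = b2
m3: inner = H(44 45 5d 36 36 36 36 6a 71) = 99; tag = H(2e 2f 37 5c 5c 5c 5c 99) = 9d ← matches

3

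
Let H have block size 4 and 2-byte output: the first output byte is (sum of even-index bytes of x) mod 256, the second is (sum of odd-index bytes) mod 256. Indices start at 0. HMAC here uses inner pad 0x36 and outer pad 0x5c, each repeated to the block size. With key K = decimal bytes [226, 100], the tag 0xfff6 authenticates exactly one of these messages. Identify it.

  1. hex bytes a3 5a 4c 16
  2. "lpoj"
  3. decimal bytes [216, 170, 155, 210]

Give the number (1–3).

2

Key decimal bytes [226, 100] = e2 64 is 2 bytes ≤ B = 4; zero-pad to 4 bytes: K' = e2 64 00 00.
K' ⊕ ipad = d4 52 36 36; K' ⊕ opad = be 38 5c 5c.
m1: inner = H(d4 52 36 36 a3 5a 4c 16) = f9 f8; tag = H(be 38 5c 5c f9 f8) = 138c
m2: inner = H(d4 52 36 36 6c 70 6f 6a) = e5 62; tag = H(be 38 5c 5c e5 62) = fff6 ← matches
m3: inner = H(d4 52 36 36 d8 aa 9b d2) = 7d 04; tag = H(be 38 5c 5c 7d 04) = 9798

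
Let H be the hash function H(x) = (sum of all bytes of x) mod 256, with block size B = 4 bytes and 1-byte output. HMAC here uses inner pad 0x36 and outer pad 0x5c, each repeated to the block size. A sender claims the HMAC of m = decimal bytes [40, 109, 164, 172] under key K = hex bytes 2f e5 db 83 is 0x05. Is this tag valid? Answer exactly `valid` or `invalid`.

Key hex bytes 2f e5 db 83 is exactly B = 4 bytes: K' = 2f e5 db 83.
K' ⊕ ipad = 19 d3 ed b5; K' ⊕ opad = 73 b9 87 df.
Inner hash: sum = 25+211+237+181+40+109+164+172 = 1139; mod 256 = 115 → 73.
Outer hash (recomputed tag): sum = 115+185+135+223+115 = 773; mod 256 = 5 → 05.
Recomputed tag = 05; claimed = 05 → match.

valid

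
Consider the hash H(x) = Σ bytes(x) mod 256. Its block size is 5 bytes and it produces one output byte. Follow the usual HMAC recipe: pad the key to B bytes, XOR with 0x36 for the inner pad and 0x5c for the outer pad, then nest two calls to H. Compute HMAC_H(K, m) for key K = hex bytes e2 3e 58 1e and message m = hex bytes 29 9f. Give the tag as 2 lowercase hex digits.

32

Key hex bytes e2 3e 58 1e is 4 bytes ≤ B = 5; zero-pad to 5 bytes: K' = e2 3e 58 1e 00.
K' ⊕ ipad = d4 08 6e 28 36.  K' ⊕ opad = be 62 04 42 5c.
Inner input = (K'⊕ipad) ∥ m = d4 08 6e 28 36 ∥ 29 9f.
Inner hash: sum = 212+8+110+40+54+41+159 = 624; mod 256 = 112 → 70.
Outer input = (K'⊕opad) ∥ inner = be 62 04 42 5c ∥ 70.
Outer hash (tag): sum = 190+98+4+66+92+112 = 562; mod 256 = 50 → 32.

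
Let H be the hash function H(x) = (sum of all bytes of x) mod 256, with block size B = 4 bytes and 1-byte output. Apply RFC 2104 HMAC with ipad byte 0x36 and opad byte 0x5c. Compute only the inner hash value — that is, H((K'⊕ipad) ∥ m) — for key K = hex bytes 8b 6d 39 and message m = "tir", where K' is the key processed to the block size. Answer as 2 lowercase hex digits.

Key hex bytes 8b 6d 39 is 3 bytes ≤ B = 4; zero-pad to 4 bytes: K' = 8b 6d 39 00.
K' ⊕ ipad = bd 5b 0f 36.
Inner input = bd 5b 0f 36 ∥ 74 69 72.
Inner hash: sum = 189+91+15+54+116+105+114 = 684; mod 256 = 172 → ac.

ac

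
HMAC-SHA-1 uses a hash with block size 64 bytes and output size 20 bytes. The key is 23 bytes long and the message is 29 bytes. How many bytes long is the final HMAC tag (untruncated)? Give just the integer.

20

The tag is one SHA-1 digest: 20 bytes.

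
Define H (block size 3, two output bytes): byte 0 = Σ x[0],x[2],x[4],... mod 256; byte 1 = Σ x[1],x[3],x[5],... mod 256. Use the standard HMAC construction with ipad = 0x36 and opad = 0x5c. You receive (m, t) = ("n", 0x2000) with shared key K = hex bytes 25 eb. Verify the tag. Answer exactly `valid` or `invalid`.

valid

Key hex bytes 25 eb is 2 bytes ≤ B = 3; zero-pad to 3 bytes: K' = 25 eb 00.
K' ⊕ ipad = 13 dd 36; K' ⊕ opad = 79 b7 5c.
Inner hash: even-index sum = 73 mod 256 = 73; odd-index sum = 331 mod 256 = 75 → 49 4b.
Outer hash (recomputed tag): even-index sum = 288 mod 256 = 32; odd-index sum = 256 mod 256 = 0 → 20 00.
Recomputed tag = 2000; claimed = 2000 → match.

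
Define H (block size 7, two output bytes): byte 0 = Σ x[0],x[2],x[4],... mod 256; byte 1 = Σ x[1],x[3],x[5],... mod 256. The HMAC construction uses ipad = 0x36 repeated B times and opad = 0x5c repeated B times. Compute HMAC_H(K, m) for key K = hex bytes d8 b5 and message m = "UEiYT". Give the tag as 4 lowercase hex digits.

Key hex bytes d8 b5 is 2 bytes ≤ B = 7; zero-pad to 7 bytes: K' = d8 b5 00 00 00 00 00.
K' ⊕ ipad = ee 83 36 36 36 36 36.  K' ⊕ opad = 84 e9 5c 5c 5c 5c 5c.
Inner input = (K'⊕ipad) ∥ m = ee 83 36 36 36 36 36 ∥ 55 45 69 59 54.
Inner hash: even-index sum = 558 mod 256 = 46; odd-index sum = 513 mod 256 = 1 → 2e 01.
Outer input = (K'⊕opad) ∥ inner = 84 e9 5c 5c 5c 5c 5c ∥ 2e 01.
Outer hash (tag): even-index sum = 409 mod 256 = 153; odd-index sum = 463 mod 256 = 207 → 99 cf.

99cf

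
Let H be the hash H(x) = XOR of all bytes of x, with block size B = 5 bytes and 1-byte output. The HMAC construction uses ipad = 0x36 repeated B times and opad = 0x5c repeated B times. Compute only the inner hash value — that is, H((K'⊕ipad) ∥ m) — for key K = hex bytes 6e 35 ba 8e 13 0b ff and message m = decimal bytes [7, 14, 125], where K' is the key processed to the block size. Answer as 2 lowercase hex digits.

Key hex bytes 6e 35 ba 8e 13 0b ff is 7 bytes > B = 5, so hash it first: H(key) = 88, then zero-pad to 5 bytes: K' = 88 00 00 00 00.
K' ⊕ ipad = be 36 36 36 36.
Inner input = be 36 36 36 36 ∥ 07 0e 7d.
Inner hash: XOR be⊕36⊕36⊕36⊕36⊕07⊕0e⊕7d = ca.

ca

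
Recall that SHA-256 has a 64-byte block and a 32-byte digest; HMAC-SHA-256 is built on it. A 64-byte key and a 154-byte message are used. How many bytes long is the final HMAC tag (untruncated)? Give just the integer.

The tag is one SHA-256 digest: 32 bytes.

32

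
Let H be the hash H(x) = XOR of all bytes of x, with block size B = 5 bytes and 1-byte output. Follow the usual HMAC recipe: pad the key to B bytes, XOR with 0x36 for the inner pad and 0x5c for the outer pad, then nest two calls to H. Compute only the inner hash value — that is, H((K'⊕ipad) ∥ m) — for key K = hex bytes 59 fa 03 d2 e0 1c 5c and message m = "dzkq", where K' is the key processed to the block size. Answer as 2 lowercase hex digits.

e0

Key hex bytes 59 fa 03 d2 e0 1c 5c is 7 bytes > B = 5, so hash it first: H(key) = d2, then zero-pad to 5 bytes: K' = d2 00 00 00 00.
K' ⊕ ipad = e4 36 36 36 36.
Inner input = e4 36 36 36 36 ∥ 64 7a 6b 71.
Inner hash: XOR e4⊕36⊕36⊕36⊕36⊕64⊕7a⊕6b⊕71 = e0.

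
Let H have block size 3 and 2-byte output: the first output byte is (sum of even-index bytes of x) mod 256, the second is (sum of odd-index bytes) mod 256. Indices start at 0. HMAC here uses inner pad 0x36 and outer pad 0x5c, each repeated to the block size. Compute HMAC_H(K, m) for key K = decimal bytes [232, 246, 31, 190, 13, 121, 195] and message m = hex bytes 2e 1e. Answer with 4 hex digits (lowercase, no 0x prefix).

30a6

Key decimal bytes [232, 246, 31, 190, 13, 121, 195] = e8 f6 1f be 0d 79 c3 is 7 bytes > B = 3, so hash it first: H(key) = d7 2d, then zero-pad to 3 bytes: K' = d7 2d 00.
K' ⊕ ipad = e1 1b 36.  K' ⊕ opad = 8b 71 5c.
Inner input = (K'⊕ipad) ∥ m = e1 1b 36 ∥ 2e 1e.
Inner hash: even-index sum = 309 mod 256 = 53; odd-index sum = 73 mod 256 = 73 → 35 49.
Outer input = (K'⊕opad) ∥ inner = 8b 71 5c ∥ 35 49.
Outer hash (tag): even-index sum = 304 mod 256 = 48; odd-index sum = 166 mod 256 = 166 → 30 a6.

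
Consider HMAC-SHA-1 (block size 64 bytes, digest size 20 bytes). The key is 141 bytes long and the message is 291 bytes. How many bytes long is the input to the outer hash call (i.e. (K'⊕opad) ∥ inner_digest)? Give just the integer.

Key is 141 > 64 bytes, so it is hashed to 20 bytes then zero-padded to 64: |K'| = 64.
Outer input = (K'⊕opad) ∥ H(inner) → 64 + 20 = 84 bytes.

84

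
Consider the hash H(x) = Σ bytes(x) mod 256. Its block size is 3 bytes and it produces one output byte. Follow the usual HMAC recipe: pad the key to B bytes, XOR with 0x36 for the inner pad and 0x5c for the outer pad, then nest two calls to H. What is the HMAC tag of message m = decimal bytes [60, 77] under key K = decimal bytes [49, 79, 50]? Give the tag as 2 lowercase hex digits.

fb

Key decimal bytes [49, 79, 50] = 31 4f 32 is exactly B = 3 bytes: K' = 31 4f 32.
K' ⊕ ipad = 07 79 04.  K' ⊕ opad = 6d 13 6e.
Inner input = (K'⊕ipad) ∥ m = 07 79 04 ∥ 3c 4d.
Inner hash: sum = 7+121+4+60+77 = 269; mod 256 = 13 → 0d.
Outer input = (K'⊕opad) ∥ inner = 6d 13 6e ∥ 0d.
Outer hash (tag): sum = 109+19+110+13 = 251 → fb.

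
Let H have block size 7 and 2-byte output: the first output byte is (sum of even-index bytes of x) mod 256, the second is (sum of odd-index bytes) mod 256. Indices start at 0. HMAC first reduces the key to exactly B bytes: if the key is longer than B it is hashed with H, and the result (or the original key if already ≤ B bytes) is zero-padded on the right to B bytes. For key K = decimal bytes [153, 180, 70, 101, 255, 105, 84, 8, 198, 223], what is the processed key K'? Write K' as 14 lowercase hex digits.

|K| = 10 > B = 7, so first hash the key.
H(K): even-index sum = 760 mod 256 = 248; odd-index sum = 617 mod 256 = 105 → f8 69.
Zero-pad H(K) = f8 69 to 7 bytes: K' = f8 69 00 00 00 00 00.

f8690000000000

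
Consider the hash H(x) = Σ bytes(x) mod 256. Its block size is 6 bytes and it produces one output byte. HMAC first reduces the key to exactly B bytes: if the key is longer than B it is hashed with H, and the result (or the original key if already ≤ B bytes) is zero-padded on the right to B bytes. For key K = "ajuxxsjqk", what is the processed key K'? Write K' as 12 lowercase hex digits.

e90000000000

|K| = 9 > B = 6, so first hash the key.
H(K): sum = 97+106+117+120+120+115+106+113+107 = 1001; mod 256 = 233 → e9.
Zero-pad H(K) = e9 to 6 bytes: K' = e9 00 00 00 00 00.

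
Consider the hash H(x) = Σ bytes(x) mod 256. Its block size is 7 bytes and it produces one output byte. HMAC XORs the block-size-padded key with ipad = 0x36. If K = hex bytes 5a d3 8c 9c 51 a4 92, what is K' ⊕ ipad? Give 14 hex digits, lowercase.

6ce5baaa6792a4

Key hex bytes 5a d3 8c 9c 51 a4 92 is exactly B = 7 bytes: K' = 5a d3 8c 9c 51 a4 92.
XOR each byte with 0x36: 5a⊕36=6c, d3⊕36=e5, 8c⊕36=ba, 9c⊕36=aa, 51⊕36=67, a4⊕36=92, 92⊕36=a4.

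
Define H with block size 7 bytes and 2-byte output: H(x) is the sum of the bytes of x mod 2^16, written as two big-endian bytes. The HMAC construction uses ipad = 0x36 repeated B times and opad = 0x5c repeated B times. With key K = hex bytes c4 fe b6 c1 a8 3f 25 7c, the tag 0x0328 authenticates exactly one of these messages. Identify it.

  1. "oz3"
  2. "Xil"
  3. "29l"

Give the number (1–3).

2

Key hex bytes c4 fe b6 c1 a8 3f 25 7c is 8 bytes > B = 7, so hash it first: H(key) = 04 c1, then zero-pad to 7 bytes: K' = 04 c1 00 00 00 00 00.
K' ⊕ ipad = 32 f7 36 36 36 36 36; K' ⊕ opad = 58 9d 5c 5c 5c 5c 5c.
m1: inner = H(32 f7 36 36 36 36 36 6f 7a 33) = 03 53; tag = H(58 9d 5c 5c 5c 5c 5c 03 53) = 0317
m2: inner = H(32 f7 36 36 36 36 36 58 69 6c) = 03 64; tag = H(58 9d 5c 5c 5c 5c 5c 03 64) = 0328 ← matches
m3: inner = H(32 f7 36 36 36 36 36 32 39 6c) = 03 0e; tag = H(58 9d 5c 5c 5c 5c 5c 03 0e) = 02d2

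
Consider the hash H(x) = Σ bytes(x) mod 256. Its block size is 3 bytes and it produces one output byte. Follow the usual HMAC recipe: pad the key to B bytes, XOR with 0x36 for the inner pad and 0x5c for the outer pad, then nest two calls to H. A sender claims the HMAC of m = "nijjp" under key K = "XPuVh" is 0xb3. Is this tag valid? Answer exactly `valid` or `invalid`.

Key "XPuVh" = 58 50 75 56 68 is 5 bytes > B = 3, so hash it first: H(key) = db, then zero-pad to 3 bytes: K' = db 00 00.
K' ⊕ ipad = ed 36 36; K' ⊕ opad = 87 5c 5c.
Inner hash: sum = 237+54+54+110+105+106+106+112 = 884; mod 256 = 116 → 74.
Outer hash (recomputed tag): sum = 135+92+92+116 = 435; mod 256 = 179 → b3.
Recomputed tag = b3; claimed = b3 → match.

valid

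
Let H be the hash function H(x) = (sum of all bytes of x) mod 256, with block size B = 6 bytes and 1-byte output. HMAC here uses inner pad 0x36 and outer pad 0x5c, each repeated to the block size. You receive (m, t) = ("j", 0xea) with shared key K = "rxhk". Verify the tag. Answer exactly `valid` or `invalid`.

Key "rxhk" = 72 78 68 6b is 4 bytes ≤ B = 6; zero-pad to 6 bytes: K' = 72 78 68 6b 00 00.
K' ⊕ ipad = 44 4e 5e 5d 36 36; K' ⊕ opad = 2e 24 34 37 5c 5c.
Inner hash: sum = 68+78+94+93+54+54+106 = 547; mod 256 = 35 → 23.
Outer hash (recomputed tag): sum = 46+36+52+55+92+92+35 = 408; mod 256 = 152 → 98.
Recomputed tag = 98; claimed = ea → mismatch.

invalid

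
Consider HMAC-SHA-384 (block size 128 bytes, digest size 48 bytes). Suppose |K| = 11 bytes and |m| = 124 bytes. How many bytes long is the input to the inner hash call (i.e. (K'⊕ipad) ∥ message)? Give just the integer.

252

Key is 11 ≤ 128 bytes, zero-padded: |K'| = 128.
Inner input = (K'⊕ipad) ∥ m → 128 + 124 = 252 bytes.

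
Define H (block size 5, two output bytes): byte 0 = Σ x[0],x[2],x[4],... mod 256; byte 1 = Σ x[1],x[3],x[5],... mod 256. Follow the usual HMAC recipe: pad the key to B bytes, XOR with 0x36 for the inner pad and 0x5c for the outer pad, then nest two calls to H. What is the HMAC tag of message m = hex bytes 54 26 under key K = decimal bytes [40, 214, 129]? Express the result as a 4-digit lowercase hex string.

1717

Key decimal bytes [40, 214, 129] = 28 d6 81 is 3 bytes ≤ B = 5; zero-pad to 5 bytes: K' = 28 d6 81 00 00.
K' ⊕ ipad = 1e e0 b7 36 36.  K' ⊕ opad = 74 8a dd 5c 5c.
Inner input = (K'⊕ipad) ∥ m = 1e e0 b7 36 36 ∥ 54 26.
Inner hash: even-index sum = 305 mod 256 = 49; odd-index sum = 362 mod 256 = 106 → 31 6a.
Outer input = (K'⊕opad) ∥ inner = 74 8a dd 5c 5c ∥ 31 6a.
Outer hash (tag): even-index sum = 535 mod 256 = 23; odd-index sum = 279 mod 256 = 23 → 17 17.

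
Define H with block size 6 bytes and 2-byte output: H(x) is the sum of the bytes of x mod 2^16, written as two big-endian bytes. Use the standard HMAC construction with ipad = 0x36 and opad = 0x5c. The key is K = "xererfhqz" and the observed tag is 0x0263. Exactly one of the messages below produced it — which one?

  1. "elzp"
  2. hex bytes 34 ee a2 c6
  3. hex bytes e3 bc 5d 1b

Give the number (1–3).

Key "xererfhqz" = 78 65 72 65 72 66 68 71 7a is 9 bytes > B = 6, so hash it first: H(key) = 03 df, then zero-pad to 6 bytes: K' = 03 df 00 00 00 00.
K' ⊕ ipad = 35 e9 36 36 36 36; K' ⊕ opad = 5f 83 5c 5c 5c 5c.
m1: inner = H(35 e9 36 36 36 36 65 6c 7a 70) = 03 b1; tag = H(5f 83 5c 5c 5c 5c 03 b1) = 0306
m2: inner = H(35 e9 36 36 36 36 34 ee a2 c6) = 04 80; tag = H(5f 83 5c 5c 5c 5c 04 80) = 02d6
m3: inner = H(35 e9 36 36 36 36 e3 bc 5d 1b) = 04 0d; tag = H(5f 83 5c 5c 5c 5c 04 0d) = 0263 ← matches

3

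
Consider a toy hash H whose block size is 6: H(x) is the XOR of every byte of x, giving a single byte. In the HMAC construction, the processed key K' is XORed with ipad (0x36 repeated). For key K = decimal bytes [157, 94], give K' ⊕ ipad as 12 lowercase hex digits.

Key decimal bytes [157, 94] = 9d 5e is 2 bytes ≤ B = 6; zero-pad to 6 bytes: K' = 9d 5e 00 00 00 00.
XOR each byte with 0x36: 9d⊕36=ab, 5e⊕36=68, 00⊕36=36, 00⊕36=36, 00⊕36=36, 00⊕36=36.

ab6836363636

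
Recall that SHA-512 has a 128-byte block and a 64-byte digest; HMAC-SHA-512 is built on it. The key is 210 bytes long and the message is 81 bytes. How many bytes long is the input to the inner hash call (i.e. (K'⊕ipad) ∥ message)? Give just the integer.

Key is 210 > 128 bytes, so it is hashed to 64 bytes then zero-padded to 128: |K'| = 128.
Inner input = (K'⊕ipad) ∥ m → 128 + 81 = 209 bytes.

209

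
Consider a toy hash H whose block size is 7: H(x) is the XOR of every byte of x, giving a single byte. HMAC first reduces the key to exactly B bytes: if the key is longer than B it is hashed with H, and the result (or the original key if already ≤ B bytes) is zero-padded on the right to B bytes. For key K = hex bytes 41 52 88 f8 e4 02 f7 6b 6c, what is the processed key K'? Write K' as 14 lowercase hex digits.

|K| = 9 > B = 7, so first hash the key.
H(K): XOR 41⊕52⊕88⊕f8⊕e4⊕02⊕f7⊕6b⊕6c = 75.
Zero-pad H(K) = 75 to 7 bytes: K' = 75 00 00 00 00 00 00.

75000000000000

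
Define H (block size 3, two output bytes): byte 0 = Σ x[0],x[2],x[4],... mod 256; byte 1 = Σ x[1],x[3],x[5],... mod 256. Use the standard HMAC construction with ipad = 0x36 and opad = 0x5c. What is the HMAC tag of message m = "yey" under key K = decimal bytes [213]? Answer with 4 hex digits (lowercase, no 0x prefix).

0dda

Key decimal bytes [213] = d5 is 1 byte ≤ B = 3; zero-pad to 3 bytes: K' = d5 00 00.
K' ⊕ ipad = e3 36 36.  K' ⊕ opad = 89 5c 5c.
Inner input = (K'⊕ipad) ∥ m = e3 36 36 ∥ 79 65 79.
Inner hash: even-index sum = 382 mod 256 = 126; odd-index sum = 296 mod 256 = 40 → 7e 28.
Outer input = (K'⊕opad) ∥ inner = 89 5c 5c ∥ 7e 28.
Outer hash (tag): even-index sum = 269 mod 256 = 13; odd-index sum = 218 mod 256 = 218 → 0d da.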